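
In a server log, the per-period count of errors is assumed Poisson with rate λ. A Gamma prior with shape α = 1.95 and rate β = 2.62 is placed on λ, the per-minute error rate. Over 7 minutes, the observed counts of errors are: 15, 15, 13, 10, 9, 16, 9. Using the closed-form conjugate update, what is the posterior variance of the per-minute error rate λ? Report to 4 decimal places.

With a Gamma(shape α, rate β) prior, the Poisson likelihood is conjugate: the posterior is Gamma(α + ΣXᵢ, β + n).
Sum of counts S = 87 over n = 7 minutes.
Posterior: Gamma(α+S, β+n) = Gamma(1.95+87, 2.62+7) = Gamma(88.95, 9.62).
Var = α/β² = 88.95/9.62² = 0.9612.

0.9612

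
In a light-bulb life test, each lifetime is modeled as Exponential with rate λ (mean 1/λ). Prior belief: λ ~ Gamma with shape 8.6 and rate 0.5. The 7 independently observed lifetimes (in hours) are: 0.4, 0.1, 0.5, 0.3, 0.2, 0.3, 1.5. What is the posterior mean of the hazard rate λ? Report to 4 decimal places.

4.1053

With a Gamma(shape α, rate β) prior on the exponential rate λ, the posterior after n observations with total T = Σxᵢ is Gamma(α+n, β+T).
Sum of observations T = 3.3 hours; n = 7.
Posterior: Gamma(8.6+7, 0.5+3.3) = Gamma(15.6, 3.8).
Posterior mean of λ = α/β = 15.6/3.8 = 4.1053.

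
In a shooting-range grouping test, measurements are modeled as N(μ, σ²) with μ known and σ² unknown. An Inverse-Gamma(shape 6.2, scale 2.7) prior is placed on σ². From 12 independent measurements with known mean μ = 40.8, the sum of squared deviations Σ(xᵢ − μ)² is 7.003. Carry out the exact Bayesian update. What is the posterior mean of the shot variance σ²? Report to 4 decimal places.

With known mean μ and an Inverse-Gamma(α, β) prior on σ², the Normal likelihood is conjugate: posterior is Inv-Gamma(α + n/2, β + Σ(xᵢ−μ)²/2).
Posterior: Inv-Gamma(6.2 + 12/2, 2.7 + 7.003/2) = Inv-Gamma(12.20, 6.2015).
E[σ²|data] = β/(α−1) = 6.2015/11.20 = 0.5537.

0.5537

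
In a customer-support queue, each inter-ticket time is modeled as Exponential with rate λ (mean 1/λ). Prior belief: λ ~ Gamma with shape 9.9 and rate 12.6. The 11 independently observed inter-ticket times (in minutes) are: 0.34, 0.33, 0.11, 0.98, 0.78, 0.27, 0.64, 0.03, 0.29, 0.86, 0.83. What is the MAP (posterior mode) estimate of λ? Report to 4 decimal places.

1.1019

With a Gamma(shape α, rate β) prior on the exponential rate λ, the posterior after n observations with total T = Σxᵢ is Gamma(α+n, β+T).
Sum of observations T = 5.46 minutes; n = 11.
Posterior: Gamma(9.9+11, 12.6+5.46) = Gamma(20.9, 18.06).
Mode = (α−1)/β = 1.1019.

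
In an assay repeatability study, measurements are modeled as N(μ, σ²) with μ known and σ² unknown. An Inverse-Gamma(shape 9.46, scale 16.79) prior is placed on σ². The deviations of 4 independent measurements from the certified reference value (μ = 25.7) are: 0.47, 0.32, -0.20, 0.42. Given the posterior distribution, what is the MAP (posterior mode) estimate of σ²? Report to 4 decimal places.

With known mean μ and an Inverse-Gamma(α, β) prior on σ², the Normal likelihood is conjugate: posterior is Inv-Gamma(α + n/2, β + Σ(xᵢ−μ)²/2).
Σ(xᵢ−μ)² = (0.47)² + (0.32)² + (-0.20)² + (0.42)² = 0.5397.
Posterior: Inv-Gamma(9.46 + 4/2, 16.79 + 0.5397/2) = Inv-Gamma(11.46, 17.05985).
Mode = β/(α+1) = 17.05985/12.46 = 1.3692.

1.3692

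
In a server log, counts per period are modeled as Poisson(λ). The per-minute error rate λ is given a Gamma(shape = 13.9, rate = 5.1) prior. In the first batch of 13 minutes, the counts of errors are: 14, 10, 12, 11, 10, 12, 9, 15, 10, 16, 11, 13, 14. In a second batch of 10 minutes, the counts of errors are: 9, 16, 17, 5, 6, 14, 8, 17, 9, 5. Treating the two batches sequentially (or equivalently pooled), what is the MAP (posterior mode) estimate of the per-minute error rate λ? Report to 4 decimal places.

With a Gamma(shape α, rate β) prior, the Poisson likelihood is conjugate: the posterior is Gamma(α + ΣXᵢ, β + n).
Batch 1: sum of counts S = 157 over n = 13 minutes.
After batch 1: Gamma(α+S, β+n) = Gamma(13.9+157, 5.1+13) = Gamma(170.9, 18.1).
Batch 2: sum of counts S = 106 over n = 10 minutes.
After batch 2: Gamma(α+S, β+n) = Gamma(170.9+106, 18.1+10) = Gamma(276.9, 28.1).
Mode of Gamma(α,β) for α≥1 is (α−1)/β = 275.9/28.1 = 9.8185.

9.8185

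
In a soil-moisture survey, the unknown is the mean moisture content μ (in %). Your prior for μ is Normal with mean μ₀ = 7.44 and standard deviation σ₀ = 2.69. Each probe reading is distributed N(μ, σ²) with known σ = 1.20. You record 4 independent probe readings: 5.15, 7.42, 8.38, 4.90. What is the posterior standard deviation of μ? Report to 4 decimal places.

0.5856

For Normal data with known variance σ², a Normal(μ₀, σ₀²) prior on μ is conjugate. Posterior precision = 1/σ₀² + n/σ²; posterior mean is the precision-weighted average of μ₀ and x̄.
σ₀² = 2.69² = 7.2361, σ² = 1.20² = 1.44; σ² + n·σ₀² = 1.44 + 4·7.2361 = 30.3844.
Posterior precision = 1/σ₀² + n/σ² = 1/7.2361 + 4/1.44 = (σ² + n·σ₀²)/(σ₀²σ²) = 30.3844/(7.2361·1.44); posterior variance σₙ² = σ₀²σ²/(σ² + n·σ₀²) = 7.2361·1.44/30.3844 = 0.342939.
Posterior SD = √σₙ² = √(7.2361·1.44/30.3844) = 0.5856.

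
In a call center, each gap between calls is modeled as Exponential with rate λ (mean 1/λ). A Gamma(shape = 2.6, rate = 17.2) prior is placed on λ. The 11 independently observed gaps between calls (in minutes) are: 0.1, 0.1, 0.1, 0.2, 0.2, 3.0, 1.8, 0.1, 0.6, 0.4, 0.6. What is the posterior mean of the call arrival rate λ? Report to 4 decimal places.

With a Gamma(shape α, rate β) prior on the exponential rate λ, the posterior after n observations with total T = Σxᵢ is Gamma(α+n, β+T).
Sum of observations T = 7.2 minutes; n = 11.
Posterior: Gamma(2.6+11, 17.2+7.2) = Gamma(13.6, 24.4).
Posterior mean of λ = α/β = 13.6/24.4 = 0.5574.

0.5574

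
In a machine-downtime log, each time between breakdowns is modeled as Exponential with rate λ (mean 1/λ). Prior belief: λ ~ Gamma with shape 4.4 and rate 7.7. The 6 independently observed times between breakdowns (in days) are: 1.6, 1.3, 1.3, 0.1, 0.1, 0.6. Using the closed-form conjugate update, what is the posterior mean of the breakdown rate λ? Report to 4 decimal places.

With a Gamma(shape α, rate β) prior on the exponential rate λ, the posterior after n observations with total T = Σxᵢ is Gamma(α+n, β+T).
Sum of observations T = 5.0 days; n = 6.
Posterior: Gamma(4.4+6, 7.7+5.0) = Gamma(10.4, 12.7).
Posterior mean of λ = α/β = 10.4/12.7 = 0.8189.

0.8189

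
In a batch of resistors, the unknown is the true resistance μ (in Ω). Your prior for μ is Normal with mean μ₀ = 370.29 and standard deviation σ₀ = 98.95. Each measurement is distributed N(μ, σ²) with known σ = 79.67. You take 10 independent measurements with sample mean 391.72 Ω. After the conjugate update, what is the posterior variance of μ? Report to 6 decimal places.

For Normal data with known variance σ², a Normal(μ₀, σ₀²) prior on μ is conjugate. Posterior precision = 1/σ₀² + n/σ²; posterior mean is the precision-weighted average of μ₀ and x̄.
σ₀² = 98.95² = 9791.1025, σ² = 79.67² = 6347.3089; σ² + n·σ₀² = 6347.3089 + 10·9791.1025 = 104258.3339.
Posterior precision = 1/σ₀² + n/σ² = 1/9791.1025 + 10/6347.3089 = (σ² + n·σ₀²)/(σ₀²σ²) = 104258.3339/(9791.1025·6347.3089); posterior variance σₙ² = σ₀²σ²/(σ² + n·σ₀²) = 9791.1025·6347.3089/104258.3339 = 596.088099.

596.088099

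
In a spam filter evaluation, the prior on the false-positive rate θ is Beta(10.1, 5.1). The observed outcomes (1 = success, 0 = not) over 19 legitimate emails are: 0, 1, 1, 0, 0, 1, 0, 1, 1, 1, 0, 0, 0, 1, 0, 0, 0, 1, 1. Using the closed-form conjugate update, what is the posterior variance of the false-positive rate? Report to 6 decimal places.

0.007005

The Beta prior is conjugate to a Binomial/Bernoulli likelihood; the update adds successes to α and failures to β.
Posterior: Beta(α+k, β+n−k) = Beta(10.1+9, 5.1+10) = Beta(19.1, 15.1).
Var = αβ/((α+β)²(α+β+1)) = 19.1·15.1/(34.2²·35.2) = 0.007005.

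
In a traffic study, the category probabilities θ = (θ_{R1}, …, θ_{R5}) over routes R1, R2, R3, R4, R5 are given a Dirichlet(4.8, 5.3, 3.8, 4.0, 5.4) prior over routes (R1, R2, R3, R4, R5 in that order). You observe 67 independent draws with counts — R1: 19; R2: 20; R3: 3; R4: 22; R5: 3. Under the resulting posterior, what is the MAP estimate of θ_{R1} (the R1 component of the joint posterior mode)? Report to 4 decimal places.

0.2673

The Dirichlet prior is conjugate to the Multinomial likelihood: each posterior αⱼ = prior αⱼ + observed count nⱼ.
Posterior concentration: (23.8, 25.3, 6.8, 26.0, 8.4), total = 90.3.
Joint mode component: (α_{R1}−1)/(Σα−K) = 22.8/85.3 = 0.2673.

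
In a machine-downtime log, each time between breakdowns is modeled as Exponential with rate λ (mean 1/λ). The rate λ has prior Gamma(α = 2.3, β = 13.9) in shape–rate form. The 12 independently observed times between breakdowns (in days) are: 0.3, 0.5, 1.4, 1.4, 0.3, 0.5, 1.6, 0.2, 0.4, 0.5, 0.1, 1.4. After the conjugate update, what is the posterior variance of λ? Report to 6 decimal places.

0.028247

With a Gamma(shape α, rate β) prior on the exponential rate λ, the posterior after n observations with total T = Σxᵢ is Gamma(α+n, β+T).
Sum of observations T = 8.6 days; n = 12.
Posterior: Gamma(2.3+12, 13.9+8.6) = Gamma(14.3, 22.5).
Var = α/β² = 0.028247.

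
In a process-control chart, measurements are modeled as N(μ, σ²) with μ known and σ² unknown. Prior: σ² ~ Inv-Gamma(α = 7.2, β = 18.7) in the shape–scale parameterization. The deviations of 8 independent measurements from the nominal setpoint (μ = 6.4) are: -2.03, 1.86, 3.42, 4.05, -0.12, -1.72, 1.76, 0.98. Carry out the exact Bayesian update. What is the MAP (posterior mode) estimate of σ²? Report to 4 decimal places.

3.2832

With known mean μ and an Inverse-Gamma(α, β) prior on σ², the Normal likelihood is conjugate: posterior is Inv-Gamma(α + n/2, β + Σ(xᵢ−μ)²/2).
Σ(xᵢ−μ)² = (-2.03)² + (1.86)² + (3.42)² + (4.05)² + (-0.12)² + (-1.72)² + (1.76)² + (0.98)² = 42.7102.
Posterior: Inv-Gamma(7.2 + 8/2, 18.7 + 42.7102/2) = Inv-Gamma(11.20, 40.05510).
Mode = β/(α+1) = 40.05510/12.20 = 3.2832.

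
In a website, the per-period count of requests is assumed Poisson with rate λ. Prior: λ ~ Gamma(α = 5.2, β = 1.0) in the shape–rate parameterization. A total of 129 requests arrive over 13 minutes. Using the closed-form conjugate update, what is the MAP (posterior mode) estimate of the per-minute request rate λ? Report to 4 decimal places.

With a Gamma(shape α, rate β) prior, the Poisson likelihood is conjugate: the posterior is Gamma(α + ΣXᵢ, β + n).
Posterior: Gamma(α+S, β+n) = Gamma(5.2+129, 1.0+13) = Gamma(134.2, 14.0).
Mode of Gamma(α,β) for α≥1 is (α−1)/β = 133.2/14.0 = 9.5143.

9.5143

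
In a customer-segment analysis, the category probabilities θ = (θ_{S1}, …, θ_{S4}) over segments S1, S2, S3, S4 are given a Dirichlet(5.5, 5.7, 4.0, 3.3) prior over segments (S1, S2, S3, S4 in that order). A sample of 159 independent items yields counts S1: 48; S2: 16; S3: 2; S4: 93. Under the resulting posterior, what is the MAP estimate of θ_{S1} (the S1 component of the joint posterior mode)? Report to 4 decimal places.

0.3026

The Dirichlet prior is conjugate to the Multinomial likelihood: each posterior αⱼ = prior αⱼ + observed count nⱼ.
Posterior concentration: (53.5, 21.7, 6.0, 96.3), total = 177.5.
Joint mode component: (α_{S1}−1)/(Σα−K) = 52.5/173.5 = 0.3026.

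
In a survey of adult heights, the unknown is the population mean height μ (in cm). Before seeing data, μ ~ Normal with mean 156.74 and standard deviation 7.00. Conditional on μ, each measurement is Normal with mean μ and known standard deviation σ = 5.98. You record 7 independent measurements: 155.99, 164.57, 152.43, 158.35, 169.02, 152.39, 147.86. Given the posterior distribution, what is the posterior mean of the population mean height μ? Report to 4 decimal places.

For Normal data with known variance σ², a Normal(μ₀, σ₀²) prior on μ is conjugate. Posterior precision = 1/σ₀² + n/σ²; posterior mean is the precision-weighted average of μ₀ and x̄.
Σxᵢ = 155.99 + 164.57 + 152.43 + 158.35 + 169.02 + 152.39 + 147.86 = 1100.61, so n·x̄ = 1100.61.
σ₀² = 7.00² = 49, σ² = 5.98² = 35.7604; σ² + n·σ₀² = 35.7604 + 7·49 = 378.7604.
Posterior mean = (μ₀/σ₀² + n·x̄/σ²)/(1/σ₀² + n/σ²) = (σ²·μ₀ + σ₀²·n·x̄)/(σ² + n·σ₀²) = (35.7604·156.74 + 49·1100.61)/378.7604 = 59534.975096/378.7604 = 157.1837.

157.1837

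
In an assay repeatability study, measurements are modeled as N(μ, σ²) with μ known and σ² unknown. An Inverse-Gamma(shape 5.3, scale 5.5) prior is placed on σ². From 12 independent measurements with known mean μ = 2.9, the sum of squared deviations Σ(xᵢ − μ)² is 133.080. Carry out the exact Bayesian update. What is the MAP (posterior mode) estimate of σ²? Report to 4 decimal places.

5.8569

With known mean μ and an Inverse-Gamma(α, β) prior on σ², the Normal likelihood is conjugate: posterior is Inv-Gamma(α + n/2, β + Σ(xᵢ−μ)²/2).
Posterior: Inv-Gamma(5.3 + 12/2, 5.5 + 133.080/2) = Inv-Gamma(11.30, 72.0400).
Mode = β/(α+1) = 72.0400/12.30 = 5.8569.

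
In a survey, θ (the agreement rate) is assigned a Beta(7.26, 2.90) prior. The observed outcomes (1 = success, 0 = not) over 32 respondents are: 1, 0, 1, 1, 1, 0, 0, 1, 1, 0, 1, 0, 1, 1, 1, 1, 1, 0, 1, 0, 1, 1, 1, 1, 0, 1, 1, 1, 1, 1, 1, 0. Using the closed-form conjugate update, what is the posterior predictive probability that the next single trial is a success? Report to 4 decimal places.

The Beta prior is conjugate to a Binomial/Bernoulli likelihood; the update adds successes to α and failures to β.
Posterior: Beta(α+k, β+n−k) = Beta(7.26+23, 2.90+9) = Beta(30.26, 11.90).
For a single future Bernoulli trial, P(success | data) = α/(α+β) = 0.7177.

0.7177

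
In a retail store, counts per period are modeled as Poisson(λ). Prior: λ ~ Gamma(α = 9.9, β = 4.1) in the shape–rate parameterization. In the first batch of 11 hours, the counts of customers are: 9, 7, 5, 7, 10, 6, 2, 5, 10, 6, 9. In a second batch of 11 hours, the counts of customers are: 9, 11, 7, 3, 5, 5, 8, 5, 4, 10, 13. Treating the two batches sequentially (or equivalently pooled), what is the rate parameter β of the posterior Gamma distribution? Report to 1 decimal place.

26.1

With a Gamma(shape α, rate β) prior, the Poisson likelihood is conjugate: the posterior is Gamma(α + ΣXᵢ, β + n).
Batch 1: sum of counts S = 76 over n = 11 hours.
After batch 1: Gamma(α+S, β+n) = Gamma(9.9+76, 4.1+11) = Gamma(85.9, 15.1).
Batch 2: sum of counts S = 80 over n = 11 hours.
After batch 2: Gamma(α+S, β+n) = Gamma(85.9+80, 15.1+11) = Gamma(165.9, 26.1).
Posterior β = 26.1.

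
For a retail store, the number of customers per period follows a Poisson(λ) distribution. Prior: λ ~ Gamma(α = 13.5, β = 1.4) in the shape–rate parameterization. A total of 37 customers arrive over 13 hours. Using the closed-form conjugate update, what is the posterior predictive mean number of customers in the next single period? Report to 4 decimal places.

3.5069

With a Gamma(shape α, rate β) prior, the Poisson likelihood is conjugate: the posterior is Gamma(α + ΣXᵢ, β + n).
Posterior: Gamma(α+S, β+n) = Gamma(13.5+37, 1.4+13) = Gamma(50.5, 14.4).
The predictive distribution for one future period is NegBinom with mean α/β = 3.5069.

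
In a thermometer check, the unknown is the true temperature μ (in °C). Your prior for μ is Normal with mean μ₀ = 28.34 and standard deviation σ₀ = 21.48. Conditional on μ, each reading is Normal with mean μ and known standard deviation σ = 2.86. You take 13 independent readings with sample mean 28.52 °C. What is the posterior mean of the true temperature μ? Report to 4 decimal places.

28.5198

For Normal data with known variance σ², a Normal(μ₀, σ₀²) prior on μ is conjugate. Posterior precision = 1/σ₀² + n/σ²; posterior mean is the precision-weighted average of μ₀ and x̄.
n·x̄ = 13·28.52 = 370.76.
σ₀² = 21.48² = 461.3904, σ² = 2.86² = 8.1796; σ² + n·σ₀² = 8.1796 + 13·461.3904 = 6006.2548.
Posterior mean = (μ₀/σ₀² + n·x̄/σ²)/(1/σ₀² + n/σ²) = (σ²·μ₀ + σ₀²·n·x̄)/(σ² + n·σ₀²) = (8.1796·28.34 + 461.3904·370.76)/6006.2548 = 171296.914568/6006.2548 = 28.5198.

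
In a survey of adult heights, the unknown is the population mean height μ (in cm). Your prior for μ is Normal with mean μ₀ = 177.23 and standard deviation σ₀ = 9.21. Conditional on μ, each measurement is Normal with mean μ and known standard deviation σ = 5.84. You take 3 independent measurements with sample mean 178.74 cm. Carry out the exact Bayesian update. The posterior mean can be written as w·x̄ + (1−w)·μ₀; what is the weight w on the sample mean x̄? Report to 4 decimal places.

0.8818

For Normal data with known variance σ², a Normal(μ₀, σ₀²) prior on μ is conjugate. Posterior precision = 1/σ₀² + n/σ²; posterior mean is the precision-weighted average of μ₀ and x̄.
σ₀² = 9.21² = 84.8241, σ² = 5.84² = 34.1056. Prior precision 1/σ₀² = 1/84.8241; data precision n/σ² = 3/34.1056.
w = (n/σ²)/(1/σ₀² + n/σ²) = n·σ₀²/(σ² + n·σ₀²) = 3·84.8241/(34.1056 + 3·84.8241) = 254.4723/288.5779 = 0.8818.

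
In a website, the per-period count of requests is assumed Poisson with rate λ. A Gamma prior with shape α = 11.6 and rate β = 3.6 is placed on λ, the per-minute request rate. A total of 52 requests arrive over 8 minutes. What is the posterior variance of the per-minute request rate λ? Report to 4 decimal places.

0.4727

With a Gamma(shape α, rate β) prior, the Poisson likelihood is conjugate: the posterior is Gamma(α + ΣXᵢ, β + n).
Posterior: Gamma(α+S, β+n) = Gamma(11.6+52, 3.6+8) = Gamma(63.6, 11.6).
Var = α/β² = 63.6/11.6² = 0.4727.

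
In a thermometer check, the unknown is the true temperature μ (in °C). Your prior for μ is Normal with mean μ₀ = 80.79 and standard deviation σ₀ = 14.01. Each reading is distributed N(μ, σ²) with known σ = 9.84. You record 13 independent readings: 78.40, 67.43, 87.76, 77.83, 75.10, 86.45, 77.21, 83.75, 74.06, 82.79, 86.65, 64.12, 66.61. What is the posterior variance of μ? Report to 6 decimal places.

7.175826

For Normal data with known variance σ², a Normal(μ₀, σ₀²) prior on μ is conjugate. Posterior precision = 1/σ₀² + n/σ²; posterior mean is the precision-weighted average of μ₀ and x̄.
σ₀² = 14.01² = 196.2801, σ² = 9.84² = 96.8256; σ² + n·σ₀² = 96.8256 + 13·196.2801 = 2648.4669.
Posterior precision = 1/σ₀² + n/σ² = 1/196.2801 + 13/96.8256 = (σ² + n·σ₀²)/(σ₀²σ²) = 2648.4669/(196.2801·96.8256); posterior variance σₙ² = σ₀²σ²/(σ² + n·σ₀²) = 196.2801·96.8256/2648.4669 = 7.175826.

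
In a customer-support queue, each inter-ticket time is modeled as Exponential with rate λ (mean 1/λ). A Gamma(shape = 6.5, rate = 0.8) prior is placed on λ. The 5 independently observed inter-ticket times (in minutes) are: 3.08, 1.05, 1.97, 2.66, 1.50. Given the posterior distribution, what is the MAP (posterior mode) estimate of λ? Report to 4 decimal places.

With a Gamma(shape α, rate β) prior on the exponential rate λ, the posterior after n observations with total T = Σxᵢ is Gamma(α+n, β+T).
Sum of observations T = 10.26 minutes; n = 5.
Posterior: Gamma(6.5+5, 0.8+10.26) = Gamma(11.5, 11.06).
Mode = (α−1)/β = 0.9494.

0.9494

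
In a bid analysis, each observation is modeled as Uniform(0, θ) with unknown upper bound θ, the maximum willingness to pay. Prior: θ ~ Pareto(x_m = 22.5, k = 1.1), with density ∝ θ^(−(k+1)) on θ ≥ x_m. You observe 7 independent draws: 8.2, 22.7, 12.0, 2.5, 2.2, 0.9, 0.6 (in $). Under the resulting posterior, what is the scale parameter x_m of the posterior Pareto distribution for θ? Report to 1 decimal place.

A Pareto(scale x_m, shape k) prior on the upper bound θ of Uniform(0, θ) is conjugate: posterior is Pareto(max(x_m, max xᵢ), k + n).
Sample maximum = 22.7; prior scale x_m = 22.5 → posterior scale = max = 22.7.
Posterior shape = 1.1 + 7 = 8.1.
Posterior scale x_m = 22.7.

22.7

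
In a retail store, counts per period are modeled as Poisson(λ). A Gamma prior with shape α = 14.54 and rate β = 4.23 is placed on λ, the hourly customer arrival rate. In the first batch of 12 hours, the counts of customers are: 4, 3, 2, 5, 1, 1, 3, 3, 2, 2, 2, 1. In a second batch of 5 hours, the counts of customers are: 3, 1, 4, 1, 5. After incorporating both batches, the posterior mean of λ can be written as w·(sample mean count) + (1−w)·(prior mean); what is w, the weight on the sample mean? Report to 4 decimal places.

0.8008

With a Gamma(shape α, rate β) prior, the Poisson likelihood is conjugate: the posterior is Gamma(α + ΣXᵢ, β + n).
Total number of hours: n = 12 + 5 = 17.
Posterior mean = (α₀+S)/(β₀+n) = [n/(β₀+n)]·(S/n) + [β₀/(β₀+n)]·(α₀/β₀), so only n and β₀ enter the weight.
Weight on data w = n/(β₀+n) = 17/(4.23+17) = 17/21.23 = 0.8008.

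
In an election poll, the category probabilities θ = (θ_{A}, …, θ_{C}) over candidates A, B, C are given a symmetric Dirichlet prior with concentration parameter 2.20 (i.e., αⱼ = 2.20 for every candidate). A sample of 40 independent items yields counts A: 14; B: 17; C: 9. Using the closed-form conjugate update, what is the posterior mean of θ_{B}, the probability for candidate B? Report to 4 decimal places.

0.4120

The Dirichlet prior is conjugate to the Multinomial likelihood: each posterior αⱼ = prior αⱼ + observed count nⱼ.
Posterior concentration: (16.20, 19.20, 11.20), total = 46.60.
E[θ_{B}|data] = α_{B}/Σα = 19.20/46.60 = 0.4120.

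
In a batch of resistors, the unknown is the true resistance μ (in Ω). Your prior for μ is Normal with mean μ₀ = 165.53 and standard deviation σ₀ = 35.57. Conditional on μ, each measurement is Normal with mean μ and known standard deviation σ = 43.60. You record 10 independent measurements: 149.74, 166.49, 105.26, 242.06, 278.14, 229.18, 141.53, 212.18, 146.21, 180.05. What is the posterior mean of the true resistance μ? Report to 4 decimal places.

182.5298

For Normal data with known variance σ², a Normal(μ₀, σ₀²) prior on μ is conjugate. Posterior precision = 1/σ₀² + n/σ²; posterior mean is the precision-weighted average of μ₀ and x̄.
Σxᵢ = 149.74 + 166.49 + 105.26 + 242.06 + 278.14 + 229.18 + 141.53 + 212.18 + 146.21 + 180.05 = 1850.84, so n·x̄ = 1850.84.
σ₀² = 35.57² = 1265.2249, σ² = 43.60² = 1900.96; σ² + n·σ₀² = 1900.96 + 10·1265.2249 = 14553.209.
Posterior mean = (μ₀/σ₀² + n·x̄/σ²)/(1/σ₀² + n/σ²) = (σ²·μ₀ + σ₀²·n·x̄)/(σ² + n·σ₀²) = (1900.96·165.53 + 1265.2249·1850.84)/14553.209 = 2656394.762716/14553.209 = 182.5298.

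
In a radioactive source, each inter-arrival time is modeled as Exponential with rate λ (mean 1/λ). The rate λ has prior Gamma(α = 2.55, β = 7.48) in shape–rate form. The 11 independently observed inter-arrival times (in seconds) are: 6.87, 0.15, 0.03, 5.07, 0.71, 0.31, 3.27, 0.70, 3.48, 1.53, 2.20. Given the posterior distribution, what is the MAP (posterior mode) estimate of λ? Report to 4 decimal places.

0.3947

With a Gamma(shape α, rate β) prior on the exponential rate λ, the posterior after n observations with total T = Σxᵢ is Gamma(α+n, β+T).
Sum of observations T = 24.32 seconds; n = 11.
Posterior: Gamma(2.55+11, 7.48+24.32) = Gamma(13.55, 31.80).
Mode = (α−1)/β = 0.3947.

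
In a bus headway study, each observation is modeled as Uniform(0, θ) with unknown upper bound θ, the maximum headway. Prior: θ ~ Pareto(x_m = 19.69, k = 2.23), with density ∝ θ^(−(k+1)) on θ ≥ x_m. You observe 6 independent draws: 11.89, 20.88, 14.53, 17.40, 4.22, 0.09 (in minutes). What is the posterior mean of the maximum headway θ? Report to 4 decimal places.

23.7680

A Pareto(scale x_m, shape k) prior on the upper bound θ of Uniform(0, θ) is conjugate: posterior is Pareto(max(x_m, max xᵢ), k + n).
Sample maximum = 20.88; prior scale x_m = 19.69 → posterior scale = max = 20.88.
Posterior shape = 2.23 + 6 = 8.23.
E[θ|data] = k·x_m/(k−1) = 8.23·20.88/7.23 = 23.7680.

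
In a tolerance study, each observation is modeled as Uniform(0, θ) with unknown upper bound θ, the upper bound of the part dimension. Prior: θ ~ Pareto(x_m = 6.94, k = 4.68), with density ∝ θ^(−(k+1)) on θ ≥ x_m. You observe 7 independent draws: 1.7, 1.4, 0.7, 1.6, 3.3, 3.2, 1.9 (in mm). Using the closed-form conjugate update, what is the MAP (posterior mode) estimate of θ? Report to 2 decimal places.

6.94

A Pareto(scale x_m, shape k) prior on the upper bound θ of Uniform(0, θ) is conjugate: posterior is Pareto(max(x_m, max xᵢ), k + n).
Sample maximum = 3.3; prior scale x_m = 6.94 → posterior scale = max = 6.94.
Posterior shape = 4.68 + 7 = 11.68.
The Pareto density is decreasing on [x_m, ∞), so the mode is x_m = 6.94.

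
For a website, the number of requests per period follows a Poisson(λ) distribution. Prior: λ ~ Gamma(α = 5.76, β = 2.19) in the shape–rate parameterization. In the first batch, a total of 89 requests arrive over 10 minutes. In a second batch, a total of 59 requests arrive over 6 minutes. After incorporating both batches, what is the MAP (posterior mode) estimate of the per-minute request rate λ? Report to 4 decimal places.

With a Gamma(shape α, rate β) prior, the Poisson likelihood is conjugate: the posterior is Gamma(α + ΣXᵢ, β + n).
After batch 1: Gamma(α+S, β+n) = Gamma(5.76+89, 2.19+10) = Gamma(94.76, 12.19).
After batch 2: Gamma(α+S, β+n) = Gamma(94.76+59, 12.19+6) = Gamma(153.76, 18.19).
Mode of Gamma(α,β) for α≥1 is (α−1)/β = 152.76/18.19 = 8.3980.

8.3980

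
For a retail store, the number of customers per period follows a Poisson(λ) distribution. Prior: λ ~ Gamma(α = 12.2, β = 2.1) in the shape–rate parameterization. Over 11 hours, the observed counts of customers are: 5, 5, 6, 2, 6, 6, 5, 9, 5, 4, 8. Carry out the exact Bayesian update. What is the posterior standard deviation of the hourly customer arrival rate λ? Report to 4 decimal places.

0.6531

With a Gamma(shape α, rate β) prior, the Poisson likelihood is conjugate: the posterior is Gamma(α + ΣXᵢ, β + n).
Sum of counts S = 61 over n = 11 hours.
Posterior: Gamma(α+S, β+n) = Gamma(12.2+61, 2.1+11) = Gamma(73.2, 13.1).
SD = √α/β = √73.2/13.1 = 0.6531.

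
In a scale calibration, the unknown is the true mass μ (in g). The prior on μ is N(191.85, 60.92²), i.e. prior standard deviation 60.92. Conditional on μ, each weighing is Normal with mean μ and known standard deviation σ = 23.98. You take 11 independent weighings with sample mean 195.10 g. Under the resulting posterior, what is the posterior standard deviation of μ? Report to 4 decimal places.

For Normal data with known variance σ², a Normal(μ₀, σ₀²) prior on μ is conjugate. Posterior precision = 1/σ₀² + n/σ²; posterior mean is the precision-weighted average of μ₀ and x̄.
σ₀² = 60.92² = 3711.2464, σ² = 23.98² = 575.0404; σ² + n·σ₀² = 575.0404 + 11·3711.2464 = 41398.7508.
Posterior precision = 1/σ₀² + n/σ² = 1/3711.2464 + 11/575.0404 = (σ² + n·σ₀²)/(σ₀²σ²) = 41398.7508/(3711.2464·575.0404); posterior variance σₙ² = σ₀²σ²/(σ² + n·σ₀²) = 3711.2464·575.0404/41398.7508 = 51.550266.
Posterior SD = √σₙ² = √(3711.2464·575.0404/41398.7508) = 7.1799.

7.1799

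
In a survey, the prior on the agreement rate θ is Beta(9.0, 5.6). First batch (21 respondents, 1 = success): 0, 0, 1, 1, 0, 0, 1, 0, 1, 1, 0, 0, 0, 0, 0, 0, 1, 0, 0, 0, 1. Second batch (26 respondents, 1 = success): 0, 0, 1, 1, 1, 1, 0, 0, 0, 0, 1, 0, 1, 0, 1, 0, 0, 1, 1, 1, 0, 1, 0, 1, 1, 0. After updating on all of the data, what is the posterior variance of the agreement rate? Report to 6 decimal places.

The Beta prior is conjugate to a Binomial/Bernoulli likelihood; the update adds successes to α and failures to β.
After batch 1: Beta(9.0+7, 5.6+14) = Beta(16.0, 19.6).
After batch 2: Beta(16.0+13, 19.6+13) = Beta(29.0, 32.6).
Var = αβ/((α+β)²(α+β+1)) = 29.0·32.6/(61.6²·62.6) = 0.003980.

0.003980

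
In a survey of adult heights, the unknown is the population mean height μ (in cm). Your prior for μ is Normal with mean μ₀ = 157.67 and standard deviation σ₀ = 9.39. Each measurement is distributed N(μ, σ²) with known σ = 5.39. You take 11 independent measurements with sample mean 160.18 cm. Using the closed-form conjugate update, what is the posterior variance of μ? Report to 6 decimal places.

2.564289

For Normal data with known variance σ², a Normal(μ₀, σ₀²) prior on μ is conjugate. Posterior precision = 1/σ₀² + n/σ²; posterior mean is the precision-weighted average of μ₀ and x̄.
σ₀² = 9.39² = 88.1721, σ² = 5.39² = 29.0521; σ² + n·σ₀² = 29.0521 + 11·88.1721 = 998.9452.
Posterior precision = 1/σ₀² + n/σ² = 1/88.1721 + 11/29.0521 = (σ² + n·σ₀²)/(σ₀²σ²) = 998.9452/(88.1721·29.0521); posterior variance σₙ² = σ₀²σ²/(σ² + n·σ₀²) = 88.1721·29.0521/998.9452 = 2.564289.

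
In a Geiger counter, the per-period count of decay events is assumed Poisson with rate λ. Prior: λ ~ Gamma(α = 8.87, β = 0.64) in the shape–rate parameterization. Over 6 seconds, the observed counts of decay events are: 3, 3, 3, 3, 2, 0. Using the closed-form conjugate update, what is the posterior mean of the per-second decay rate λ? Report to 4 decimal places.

With a Gamma(shape α, rate β) prior, the Poisson likelihood is conjugate: the posterior is Gamma(α + ΣXᵢ, β + n).
Sum of counts S = 14 over n = 6 seconds.
Posterior: Gamma(α+S, β+n) = Gamma(8.87+14, 0.64+6) = Gamma(22.87, 6.64).
Posterior mean = α/β = 22.87/6.64 = 3.4443.

3.4443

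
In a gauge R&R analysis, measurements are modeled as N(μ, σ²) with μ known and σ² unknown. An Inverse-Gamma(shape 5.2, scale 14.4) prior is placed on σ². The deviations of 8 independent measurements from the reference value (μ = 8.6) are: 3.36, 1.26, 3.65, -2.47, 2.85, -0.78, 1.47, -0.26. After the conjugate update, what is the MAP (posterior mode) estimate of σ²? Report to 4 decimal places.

3.5324

With known mean μ and an Inverse-Gamma(α, β) prior on σ², the Normal likelihood is conjugate: posterior is Inv-Gamma(α + n/2, β + Σ(xᵢ−μ)²/2).
Σ(xᵢ−μ)² = (3.36)² + (1.26)² + (3.65)² + (-2.47)² + (2.85)² + (-0.78)² + (1.47)² + (-0.26)² = 43.2600.
Posterior: Inv-Gamma(5.2 + 8/2, 14.4 + 43.2600/2) = Inv-Gamma(9.20, 36.03000).
Mode = β/(α+1) = 36.03000/10.20 = 3.5324.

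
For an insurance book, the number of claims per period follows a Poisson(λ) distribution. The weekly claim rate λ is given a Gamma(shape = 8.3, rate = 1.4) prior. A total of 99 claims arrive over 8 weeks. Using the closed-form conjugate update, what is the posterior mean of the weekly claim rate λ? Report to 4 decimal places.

11.4149

With a Gamma(shape α, rate β) prior, the Poisson likelihood is conjugate: the posterior is Gamma(α + ΣXᵢ, β + n).
Posterior: Gamma(α+S, β+n) = Gamma(8.3+99, 1.4+8) = Gamma(107.3, 9.4).
Posterior mean = α/β = 107.3/9.4 = 11.4149.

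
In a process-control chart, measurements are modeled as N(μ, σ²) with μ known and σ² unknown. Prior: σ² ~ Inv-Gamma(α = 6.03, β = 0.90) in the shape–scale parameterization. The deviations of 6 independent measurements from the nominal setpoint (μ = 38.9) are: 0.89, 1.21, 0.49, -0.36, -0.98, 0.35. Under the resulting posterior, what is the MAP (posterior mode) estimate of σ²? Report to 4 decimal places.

With known mean μ and an Inverse-Gamma(α, β) prior on σ², the Normal likelihood is conjugate: posterior is Inv-Gamma(α + n/2, β + Σ(xᵢ−μ)²/2).
Σ(xᵢ−μ)² = (0.89)² + (1.21)² + (0.49)² + (-0.36)² + (-0.98)² + (0.35)² = 3.7088.
Posterior: Inv-Gamma(6.03 + 6/2, 0.90 + 3.7088/2) = Inv-Gamma(9.03, 2.75440).
Mode = β/(α+1) = 2.75440/10.03 = 0.2746.

0.2746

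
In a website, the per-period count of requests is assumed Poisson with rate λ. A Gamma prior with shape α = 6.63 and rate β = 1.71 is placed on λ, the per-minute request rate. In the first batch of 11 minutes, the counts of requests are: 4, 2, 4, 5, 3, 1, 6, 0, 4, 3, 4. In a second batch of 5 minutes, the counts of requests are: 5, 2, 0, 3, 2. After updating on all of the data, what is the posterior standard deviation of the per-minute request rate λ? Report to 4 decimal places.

0.4173

With a Gamma(shape α, rate β) prior, the Poisson likelihood is conjugate: the posterior is Gamma(α + ΣXᵢ, β + n).
Batch 1: sum of counts S = 36 over n = 11 minutes.
After batch 1: Gamma(α+S, β+n) = Gamma(6.63+36, 1.71+11) = Gamma(42.63, 12.71).
Batch 2: sum of counts S = 12 over n = 5 minutes.
After batch 2: Gamma(α+S, β+n) = Gamma(42.63+12, 12.71+5) = Gamma(54.63, 17.71).
SD = √α/β = √54.63/17.71 = 0.4173.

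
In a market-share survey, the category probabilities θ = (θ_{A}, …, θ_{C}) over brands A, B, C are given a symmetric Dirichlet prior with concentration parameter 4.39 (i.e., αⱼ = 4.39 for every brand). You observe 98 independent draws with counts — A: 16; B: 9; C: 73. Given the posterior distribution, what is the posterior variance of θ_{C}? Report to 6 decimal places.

The Dirichlet prior is conjugate to the Multinomial likelihood: each posterior αⱼ = prior αⱼ + observed count nⱼ.
Posterior concentration: (20.39, 13.39, 77.39), total = 111.17.
Var[θ_j] = α_j(Σα−α_j)/((Σα)²(Σα+1)) = 77.39·33.78/(111.17²·112.17) = 0.001886.

0.001886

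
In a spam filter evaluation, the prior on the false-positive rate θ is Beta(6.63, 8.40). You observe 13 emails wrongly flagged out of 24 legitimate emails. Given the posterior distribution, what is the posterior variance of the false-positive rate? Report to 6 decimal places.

0.006245

The Beta prior is conjugate to a Binomial/Bernoulli likelihood; the update adds successes to α and failures to β.
Posterior: Beta(α+k, β+n−k) = Beta(6.63+13, 8.40+11) = Beta(19.63, 19.40).
Var = αβ/((α+β)²(α+β+1)) = 19.63·19.40/(39.03²·40.03) = 0.006245.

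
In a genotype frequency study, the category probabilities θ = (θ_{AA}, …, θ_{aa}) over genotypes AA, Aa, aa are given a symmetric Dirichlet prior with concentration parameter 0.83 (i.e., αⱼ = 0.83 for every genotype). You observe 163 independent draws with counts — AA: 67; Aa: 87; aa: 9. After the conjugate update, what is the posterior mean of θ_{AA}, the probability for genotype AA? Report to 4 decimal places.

The Dirichlet prior is conjugate to the Multinomial likelihood: each posterior αⱼ = prior αⱼ + observed count nⱼ.
Posterior concentration: (67.83, 87.83, 9.83), total = 165.49.
E[θ_{AA}|data] = α_{AA}/Σα = 67.83/165.49 = 0.4099.

0.4099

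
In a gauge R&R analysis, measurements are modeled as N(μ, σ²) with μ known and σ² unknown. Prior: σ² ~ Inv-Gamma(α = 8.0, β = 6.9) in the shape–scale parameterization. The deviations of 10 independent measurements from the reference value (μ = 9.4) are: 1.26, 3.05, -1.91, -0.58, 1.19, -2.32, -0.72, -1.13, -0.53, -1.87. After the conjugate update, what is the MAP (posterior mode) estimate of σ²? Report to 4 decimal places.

1.4659

With known mean μ and an Inverse-Gamma(α, β) prior on σ², the Normal likelihood is conjugate: posterior is Inv-Gamma(α + n/2, β + Σ(xᵢ−μ)²/2).
Σ(xᵢ−μ)² = (1.26)² + (3.05)² + (-1.91)² + (-0.58)² + (1.19)² + (-2.32)² + (-0.72)² + (-1.13)² + (-0.53)² + (-1.87)² = 27.2462.
Posterior: Inv-Gamma(8.0 + 10/2, 6.9 + 27.2462/2) = Inv-Gamma(13.00, 20.52310).
Mode = β/(α+1) = 20.52310/14.00 = 1.4659.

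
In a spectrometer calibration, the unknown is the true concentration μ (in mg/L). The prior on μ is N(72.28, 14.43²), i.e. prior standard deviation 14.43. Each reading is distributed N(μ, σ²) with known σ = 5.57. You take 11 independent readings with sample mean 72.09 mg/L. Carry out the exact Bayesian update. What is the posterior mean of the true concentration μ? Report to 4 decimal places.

72.0925

For Normal data with known variance σ², a Normal(μ₀, σ₀²) prior on μ is conjugate. Posterior precision = 1/σ₀² + n/σ²; posterior mean is the precision-weighted average of μ₀ and x̄.
n·x̄ = 11·72.09 = 792.99.
σ₀² = 14.43² = 208.2249, σ² = 5.57² = 31.0249; σ² + n·σ₀² = 31.0249 + 11·208.2249 = 2321.4988.
Posterior mean = (μ₀/σ₀² + n·x̄/σ²)/(1/σ₀² + n/σ²) = (σ²·μ₀ + σ₀²·n·x̄)/(σ² + n·σ₀²) = (31.0249·72.28 + 208.2249·792.99)/2321.4988 = 167362.743223/2321.4988 = 72.0925.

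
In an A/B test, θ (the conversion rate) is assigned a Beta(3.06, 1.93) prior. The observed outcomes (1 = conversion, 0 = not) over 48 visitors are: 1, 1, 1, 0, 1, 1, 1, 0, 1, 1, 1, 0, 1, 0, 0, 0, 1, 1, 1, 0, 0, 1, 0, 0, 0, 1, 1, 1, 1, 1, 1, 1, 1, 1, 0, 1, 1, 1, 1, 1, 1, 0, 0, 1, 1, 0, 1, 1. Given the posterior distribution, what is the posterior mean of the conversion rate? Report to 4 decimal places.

The Beta prior is conjugate to a Binomial/Bernoulli likelihood; the update adds successes to α and failures to β.
Posterior: Beta(α+k, β+n−k) = Beta(3.06+33, 1.93+15) = Beta(36.06, 16.93).
Posterior mean = α/(α+β) = 36.06/52.99 = 0.6805.

0.6805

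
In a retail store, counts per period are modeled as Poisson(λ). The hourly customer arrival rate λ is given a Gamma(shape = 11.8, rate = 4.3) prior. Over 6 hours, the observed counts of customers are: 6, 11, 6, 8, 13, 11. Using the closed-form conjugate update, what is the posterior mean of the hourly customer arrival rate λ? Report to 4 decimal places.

6.4854

With a Gamma(shape α, rate β) prior, the Poisson likelihood is conjugate: the posterior is Gamma(α + ΣXᵢ, β + n).
Sum of counts S = 55 over n = 6 hours.
Posterior: Gamma(α+S, β+n) = Gamma(11.8+55, 4.3+6) = Gamma(66.8, 10.3).
Posterior mean = α/β = 66.8/10.3 = 6.4854.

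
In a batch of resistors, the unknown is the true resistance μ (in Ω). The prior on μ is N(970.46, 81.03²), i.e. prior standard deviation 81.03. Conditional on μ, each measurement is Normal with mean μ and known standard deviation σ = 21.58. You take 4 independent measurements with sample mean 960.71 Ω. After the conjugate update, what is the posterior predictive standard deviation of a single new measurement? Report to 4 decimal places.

For Normal data with known variance σ², a Normal(μ₀, σ₀²) prior on μ is conjugate. Posterior precision = 1/σ₀² + n/σ²; posterior mean is the precision-weighted average of μ₀ and x̄.
σ₀² = 81.03² = 6565.8609, σ² = 21.58² = 465.6964; σ² + n·σ₀² = 465.6964 + 4·6565.8609 = 26729.14.
Posterior precision = 1/σ₀² + n/σ² = 1/6565.8609 + 4/465.6964 = (σ² + n·σ₀²)/(σ₀²σ²) = 26729.14/(6565.8609·465.6964); posterior variance σₙ² = σ₀²σ²/(σ² + n·σ₀²) = 6565.8609·465.6964/26729.14 = 114.395666.
Predictive variance for one new observation = σₙ² + σ² = 6565.8609·465.6964/26729.14 + 465.6964 = σ²·(σ₀² + 26729.14)/26729.14 = 465.6964·33295.0009/26729.14 = 580.092066; SD = √(465.6964·33295.0009/26729.14) = 24.0851.

24.0851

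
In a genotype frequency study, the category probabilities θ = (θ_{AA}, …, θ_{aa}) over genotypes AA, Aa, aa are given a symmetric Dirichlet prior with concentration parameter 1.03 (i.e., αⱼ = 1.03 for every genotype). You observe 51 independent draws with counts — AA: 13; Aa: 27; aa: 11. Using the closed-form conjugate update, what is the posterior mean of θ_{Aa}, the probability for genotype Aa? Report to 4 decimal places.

The Dirichlet prior is conjugate to the Multinomial likelihood: each posterior αⱼ = prior αⱼ + observed count nⱼ.
Posterior concentration: (14.03, 28.03, 12.03), total = 54.09.
E[θ_{Aa}|data] = α_{Aa}/Σα = 28.03/54.09 = 0.5182.

0.5182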